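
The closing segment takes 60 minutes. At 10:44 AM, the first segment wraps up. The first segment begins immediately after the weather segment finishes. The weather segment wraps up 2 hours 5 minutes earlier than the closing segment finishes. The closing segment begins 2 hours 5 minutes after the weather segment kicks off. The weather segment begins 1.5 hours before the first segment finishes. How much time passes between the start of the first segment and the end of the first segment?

30 minutes

The weather segment starts at 10:44 AM − 90 min = 9:14 AM.
The closing segment starts at 9:14 AM + 125 min = 11:19 AM.
The closing segment ends at 11:19 AM + 60 min = 12:19 PM.
The weather segment ends at 12:19 PM − 125 min = 10:14 AM.
So the first segment starts at 10:14 AM.
From 10:14 AM to 10:44 AM is 30 minutes.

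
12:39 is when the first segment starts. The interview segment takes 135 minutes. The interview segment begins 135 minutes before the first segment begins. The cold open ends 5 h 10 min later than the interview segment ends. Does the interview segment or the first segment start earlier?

the interview segment

The interview segment starts at 12:39 − 135 min = 10:24.
The interview segment starts at 10:24 and the first segment starts at 12:39, so the interview segment is first.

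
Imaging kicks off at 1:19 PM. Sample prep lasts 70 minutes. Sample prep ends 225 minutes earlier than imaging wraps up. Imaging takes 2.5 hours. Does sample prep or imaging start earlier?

sample prep

Imaging ends at 1:19 PM + 150 min = 3:49 PM.
Sample prep ends at 3:49 PM − 225 min = 12:04 PM.
Sample prep starts at 12:04 PM − 70 min = 10:54 AM.
Sample prep starts at 10:54 AM and imaging starts at 1:19 PM, so sample prep is first.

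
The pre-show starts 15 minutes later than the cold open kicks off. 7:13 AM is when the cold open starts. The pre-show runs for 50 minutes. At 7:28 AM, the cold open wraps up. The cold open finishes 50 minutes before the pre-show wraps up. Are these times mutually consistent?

The pre-show starts at 7:13 AM + 15 min = 7:28 AM.
The pre-show ends at 7:28 AM + 50 min = 8:18 AM.
The cold open ends at 8:18 AM − 50 min = 7:28 AM.
That matches the stated 7:28 AM, so the schedule is consistent.

Yes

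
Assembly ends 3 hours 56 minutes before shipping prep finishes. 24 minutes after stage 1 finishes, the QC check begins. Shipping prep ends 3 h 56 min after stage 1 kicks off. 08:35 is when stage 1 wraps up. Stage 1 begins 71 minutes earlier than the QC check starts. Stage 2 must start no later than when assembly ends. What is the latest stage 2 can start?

07:48

The QC check starts at 08:35 + 24 min = 08:59.
Stage 1 starts at 08:59 − 71 min = 07:48.
Shipping prep ends at 07:48 + 236 min = 11:44.
Assembly ends at 11:44 − 236 min = 07:48.
Stage 2 is bounded by assembly, so the latest it can start is 07:48.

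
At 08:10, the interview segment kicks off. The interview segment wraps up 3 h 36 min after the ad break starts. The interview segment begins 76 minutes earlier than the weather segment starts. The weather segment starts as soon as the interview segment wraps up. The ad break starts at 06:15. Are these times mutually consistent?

The interview segment ends at 06:15 + 216 min = 09:51.
So the weather segment starts at 09:51.
The interview segment starts at 09:51 − 76 min = 08:35.
But the interview segment is also said to start at 08:10 — a 25-minute conflict.

No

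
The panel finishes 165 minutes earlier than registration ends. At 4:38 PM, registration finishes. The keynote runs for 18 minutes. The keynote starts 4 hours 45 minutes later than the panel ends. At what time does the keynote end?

6:56 PM

The panel ends at 4:38 PM − 165 min = 1:53 PM.
The keynote starts at 1:53 PM + 285 min = 6:38 PM.
The keynote ends at 6:38 PM + 18 min = 6:56 PM.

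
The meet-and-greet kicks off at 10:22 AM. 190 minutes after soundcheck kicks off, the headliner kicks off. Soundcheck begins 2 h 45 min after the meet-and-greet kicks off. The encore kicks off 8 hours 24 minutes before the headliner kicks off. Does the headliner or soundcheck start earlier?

soundcheck

Soundcheck starts at 10:22 AM + 165 min = 1:07 PM.
The headliner starts at 1:07 PM + 190 min = 4:17 PM.
The headliner starts at 4:17 PM and soundcheck starts at 1:07 PM, so soundcheck is first.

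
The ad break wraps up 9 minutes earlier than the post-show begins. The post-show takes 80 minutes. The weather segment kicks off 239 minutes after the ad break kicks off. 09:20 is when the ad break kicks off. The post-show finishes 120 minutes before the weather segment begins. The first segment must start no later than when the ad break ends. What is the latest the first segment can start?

The weather segment starts at 09:20 + 239 min = 13:19.
The post-show ends at 13:19 − 120 min = 11:19.
The post-show starts at 11:19 − 80 min = 09:59.
The ad break ends at 09:59 − 9 min = 09:50.
The first segment is bounded by the ad break, so the latest it can start is 09:50.

09:50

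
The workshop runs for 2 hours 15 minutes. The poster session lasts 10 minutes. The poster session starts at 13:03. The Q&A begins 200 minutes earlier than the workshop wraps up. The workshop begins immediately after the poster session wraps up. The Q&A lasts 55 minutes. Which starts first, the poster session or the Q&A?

The poster session ends at 13:03 + 10 min = 13:13.
So the workshop starts at 13:13.
The workshop ends at 13:13 + 135 min = 15:28.
The Q&A starts at 15:28 − 200 min = 12:08.
The poster session starts at 13:03 and the Q&A starts at 12:08, so the Q&A is first.

the Q&A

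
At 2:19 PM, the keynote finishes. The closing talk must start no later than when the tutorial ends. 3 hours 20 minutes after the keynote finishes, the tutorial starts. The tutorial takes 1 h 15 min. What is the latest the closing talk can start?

6:54 PM

The tutorial starts at 2:19 PM + 200 min = 5:39 PM.
The tutorial ends at 5:39 PM + 75 min = 6:54 PM.
The closing talk is bounded by the tutorial, so the latest it can start is 6:54 PM.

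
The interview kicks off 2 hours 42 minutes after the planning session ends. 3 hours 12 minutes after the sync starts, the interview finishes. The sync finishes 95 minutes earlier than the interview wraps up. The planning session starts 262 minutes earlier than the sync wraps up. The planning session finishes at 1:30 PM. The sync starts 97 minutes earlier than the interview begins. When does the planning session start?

The interview starts at 1:30 PM + 162 min = 4:12 PM.
The sync starts at 4:12 PM − 97 min = 2:35 PM.
The interview ends at 2:35 PM + 192 min = 5:47 PM.
The sync ends at 5:47 PM − 95 min = 4:12 PM.
The planning session starts at 4:12 PM − 262 min = 11:50 AM.

11:50 AM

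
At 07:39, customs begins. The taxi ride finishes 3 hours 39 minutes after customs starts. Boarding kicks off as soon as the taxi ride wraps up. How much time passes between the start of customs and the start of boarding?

The taxi ride ends at 07:39 + 219 min = 11:18.
So boarding starts at 11:18.
From 07:39 to 11:18 is 3 h 39 min.

3 h 39 min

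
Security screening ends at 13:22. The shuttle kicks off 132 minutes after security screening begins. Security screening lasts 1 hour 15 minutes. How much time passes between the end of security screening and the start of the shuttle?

Security screening starts at 13:22 − 75 min = 12:07.
The shuttle starts at 12:07 + 132 min = 14:19.
From 13:22 to 14:19 is 57 minutes.

57 minutes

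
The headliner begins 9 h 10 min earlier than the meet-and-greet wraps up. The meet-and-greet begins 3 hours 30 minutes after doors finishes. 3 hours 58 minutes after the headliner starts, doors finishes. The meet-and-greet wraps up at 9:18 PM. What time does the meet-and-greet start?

7:36 PM

The headliner starts at 9:18 PM − 550 min = 12:08 PM.
Doors ends at 12:08 PM + 238 min = 4:06 PM.
The meet-and-greet starts at 4:06 PM + 210 min = 7:36 PM.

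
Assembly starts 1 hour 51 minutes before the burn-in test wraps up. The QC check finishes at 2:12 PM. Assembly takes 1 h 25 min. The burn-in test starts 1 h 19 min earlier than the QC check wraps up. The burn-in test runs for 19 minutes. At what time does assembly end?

The burn-in test starts at 2:12 PM − 79 min = 12:53 PM.
The burn-in test ends at 12:53 PM + 19 min = 1:12 PM.
Assembly starts at 1:12 PM − 111 min = 11:21 AM.
Assembly ends at 11:21 AM + 85 min = 12:46 PM.

12:46 PM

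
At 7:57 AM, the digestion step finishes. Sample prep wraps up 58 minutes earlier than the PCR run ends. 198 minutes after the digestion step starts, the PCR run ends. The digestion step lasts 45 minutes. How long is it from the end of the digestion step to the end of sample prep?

1 h 35 min

The digestion step starts at 7:57 AM − 45 min = 7:12 AM.
The PCR run ends at 7:12 AM + 198 min = 10:30 AM.
Sample prep ends at 10:30 AM − 58 min = 9:32 AM.
From 7:57 AM to 9:32 AM is 1 h 35 min.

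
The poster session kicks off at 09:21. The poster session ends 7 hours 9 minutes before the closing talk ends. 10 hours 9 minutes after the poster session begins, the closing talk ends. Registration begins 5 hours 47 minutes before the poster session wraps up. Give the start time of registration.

The closing talk ends at 09:21 + 609 min = 19:30.
The poster session ends at 19:30 − 429 min = 12:21.
Registration starts at 12:21 − 347 min = 06:34.

06:34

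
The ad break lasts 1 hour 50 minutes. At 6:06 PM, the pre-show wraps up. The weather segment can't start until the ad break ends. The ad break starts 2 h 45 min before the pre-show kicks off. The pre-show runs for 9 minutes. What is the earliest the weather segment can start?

5:02 PM

The pre-show starts at 6:06 PM − 9 min = 5:57 PM.
The ad break starts at 5:57 PM − 165 min = 3:12 PM.
The ad break ends at 3:12 PM + 110 min = 5:02 PM.
The weather segment is bounded by the ad break, so the earliest it can start is 5:02 PM.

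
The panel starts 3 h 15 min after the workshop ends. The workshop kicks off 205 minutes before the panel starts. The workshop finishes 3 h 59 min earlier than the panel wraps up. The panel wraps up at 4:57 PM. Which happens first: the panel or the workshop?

the workshop

The workshop ends at 4:57 PM − 239 min = 12:58 PM.
The panel starts at 12:58 PM + 195 min = 4:13 PM.
The workshop starts at 4:13 PM − 205 min = 12:48 PM.
The panel starts at 4:13 PM and the workshop starts at 12:48 PM, so the workshop is first.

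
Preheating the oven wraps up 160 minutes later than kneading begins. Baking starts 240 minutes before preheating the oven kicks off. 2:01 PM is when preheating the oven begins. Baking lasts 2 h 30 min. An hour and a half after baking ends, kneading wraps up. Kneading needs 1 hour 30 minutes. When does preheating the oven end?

Baking starts at 2:01 PM − 240 min = 10:01 AM.
Baking ends at 10:01 AM + 150 min = 12:31 PM.
Kneading ends at 12:31 PM + 90 min = 2:01 PM.
Kneading starts at 2:01 PM − 90 min = 12:31 PM.
Preheating the oven ends at 12:31 PM + 160 min = 3:11 PM.

3:11 PM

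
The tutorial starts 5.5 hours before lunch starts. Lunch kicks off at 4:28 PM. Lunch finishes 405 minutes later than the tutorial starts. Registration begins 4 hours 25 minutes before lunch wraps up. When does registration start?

The tutorial starts at 4:28 PM − 330 min = 10:58 AM.
Lunch ends at 10:58 AM + 405 min = 5:43 PM.
Registration starts at 5:43 PM − 265 min = 1:18 PM.

1:18 PM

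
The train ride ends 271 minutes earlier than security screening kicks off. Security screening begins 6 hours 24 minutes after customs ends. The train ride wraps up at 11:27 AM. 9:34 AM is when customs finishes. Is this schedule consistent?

Security screening starts at 9:34 AM + 384 min = 3:58 PM.
The train ride ends at 3:58 PM − 271 min = 11:27 AM.
That matches the stated 11:27 AM, so the schedule is consistent.

Yes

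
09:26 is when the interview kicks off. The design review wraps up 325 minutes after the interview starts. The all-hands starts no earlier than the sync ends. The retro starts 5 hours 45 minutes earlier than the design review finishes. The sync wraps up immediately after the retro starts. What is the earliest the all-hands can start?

09:06

The design review ends at 09:26 + 325 min = 14:51.
The retro starts at 14:51 − 345 min = 09:06.
So the sync ends at 09:06.
The all-hands is bounded by the sync, so the earliest it can start is 09:06.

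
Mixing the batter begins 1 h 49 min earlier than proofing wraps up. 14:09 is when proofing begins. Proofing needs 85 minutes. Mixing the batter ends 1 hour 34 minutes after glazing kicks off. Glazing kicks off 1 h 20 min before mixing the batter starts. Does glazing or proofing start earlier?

Proofing ends at 14:09 + 85 min = 15:34.
Mixing the batter starts at 15:34 − 109 min = 13:45.
Glazing starts at 13:45 − 80 min = 12:25.
Glazing starts at 12:25 and proofing starts at 14:09, so glazing is first.

glazing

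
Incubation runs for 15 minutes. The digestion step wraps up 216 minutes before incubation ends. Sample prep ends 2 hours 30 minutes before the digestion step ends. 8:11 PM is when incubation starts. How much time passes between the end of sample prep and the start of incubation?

Incubation ends at 8:11 PM + 15 min = 8:26 PM.
The digestion step ends at 8:26 PM − 216 min = 4:50 PM.
Sample prep ends at 4:50 PM − 150 min = 2:20 PM.
From 2:20 PM to 8:11 PM is 351 minutes.

351 minutes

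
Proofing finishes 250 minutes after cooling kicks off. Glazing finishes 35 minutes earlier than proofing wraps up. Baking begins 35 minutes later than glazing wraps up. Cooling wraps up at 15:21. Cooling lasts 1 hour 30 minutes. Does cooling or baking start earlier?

cooling

Cooling starts at 15:21 − 90 min = 13:51.
Proofing ends at 13:51 + 250 min = 18:01.
Glazing ends at 18:01 − 35 min = 17:26.
Baking starts at 17:26 + 35 min = 18:01.
Cooling starts at 13:51 and baking starts at 18:01, so cooling is first.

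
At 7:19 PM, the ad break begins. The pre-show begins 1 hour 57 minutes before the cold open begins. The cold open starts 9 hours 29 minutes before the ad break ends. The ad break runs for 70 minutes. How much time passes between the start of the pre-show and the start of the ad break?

10 hours 16 minutes

The ad break ends at 7:19 PM + 70 min = 8:29 PM.
The cold open starts at 8:29 PM − 569 min = 11:00 AM.
The pre-show starts at 11:00 AM − 117 min = 9:03 AM.
From 9:03 AM to 7:19 PM is 10 hours 16 minutes.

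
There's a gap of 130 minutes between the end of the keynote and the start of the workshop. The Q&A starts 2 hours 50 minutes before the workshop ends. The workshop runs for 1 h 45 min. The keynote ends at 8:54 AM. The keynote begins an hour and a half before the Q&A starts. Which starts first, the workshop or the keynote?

the keynote

The workshop starts at 8:54 AM + 130 min = 11:04 AM.
The workshop ends at 11:04 AM + 105 min = 12:49 PM.
The Q&A starts at 12:49 PM − 170 min = 9:59 AM.
The keynote starts at 9:59 AM − 90 min = 8:29 AM.
The workshop starts at 11:04 AM and the keynote starts at 8:29 AM, so the keynote is first.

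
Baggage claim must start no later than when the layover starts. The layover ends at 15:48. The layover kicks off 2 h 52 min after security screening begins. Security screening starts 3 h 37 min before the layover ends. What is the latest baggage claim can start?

Security screening starts at 15:48 − 217 min = 12:11.
The layover starts at 12:11 + 172 min = 15:03.
Baggage claim is bounded by the layover, so the latest it can start is 15:03.

15:03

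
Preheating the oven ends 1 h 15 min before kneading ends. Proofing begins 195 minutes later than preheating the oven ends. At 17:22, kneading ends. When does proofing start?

Preheating the oven ends at 17:22 − 75 min = 16:07.
Proofing starts at 16:07 + 195 min = 19:22.

19:22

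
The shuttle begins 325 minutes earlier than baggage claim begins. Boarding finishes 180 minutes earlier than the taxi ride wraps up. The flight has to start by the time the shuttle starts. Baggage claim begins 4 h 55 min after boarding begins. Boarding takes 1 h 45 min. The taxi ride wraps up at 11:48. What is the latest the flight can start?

Boarding ends at 11:48 − 180 min = 08:48.
Boarding starts at 08:48 − 105 min = 07:03.
Baggage claim starts at 07:03 + 295 min = 11:58.
The shuttle starts at 11:58 − 325 min = 06:33.
The flight is bounded by the shuttle, so the latest it can start is 06:33.

06:33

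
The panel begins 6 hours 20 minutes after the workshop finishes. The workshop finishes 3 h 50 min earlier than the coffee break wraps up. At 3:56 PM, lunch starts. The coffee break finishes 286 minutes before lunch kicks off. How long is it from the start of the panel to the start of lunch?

The coffee break ends at 3:56 PM − 286 min = 11:10 AM.
The workshop ends at 11:10 AM − 230 min = 7:20 AM.
The panel starts at 7:20 AM + 380 min = 1:40 PM.
From 1:40 PM to 3:56 PM is 2 hours 16 minutes.

2 hours 16 minutes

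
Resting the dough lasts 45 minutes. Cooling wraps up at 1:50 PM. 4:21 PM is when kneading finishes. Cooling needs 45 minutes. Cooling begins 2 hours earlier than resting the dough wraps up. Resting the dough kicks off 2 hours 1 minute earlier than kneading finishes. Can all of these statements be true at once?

Resting the dough starts at 4:21 PM − 121 min = 2:20 PM.
Resting the dough ends at 2:20 PM + 45 min = 3:05 PM.
Cooling starts at 3:05 PM − 120 min = 1:05 PM.
Cooling ends at 1:05 PM + 45 min = 1:50 PM.
That matches the stated 1:50 PM, so the schedule is consistent.

Yes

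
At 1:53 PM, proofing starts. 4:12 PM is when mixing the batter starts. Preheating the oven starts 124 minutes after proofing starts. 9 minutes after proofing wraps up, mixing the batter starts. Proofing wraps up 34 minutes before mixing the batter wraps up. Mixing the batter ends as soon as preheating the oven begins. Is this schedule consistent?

Preheating the oven starts at 1:53 PM + 124 min = 3:57 PM.
So mixing the batter ends at 3:57 PM.
Proofing ends at 3:57 PM − 34 min = 3:23 PM.
Mixing the batter starts at 3:23 PM + 9 min = 3:32 PM.
But mixing the batter is also said to start at 4:12 PM — a 40-minute conflict.

No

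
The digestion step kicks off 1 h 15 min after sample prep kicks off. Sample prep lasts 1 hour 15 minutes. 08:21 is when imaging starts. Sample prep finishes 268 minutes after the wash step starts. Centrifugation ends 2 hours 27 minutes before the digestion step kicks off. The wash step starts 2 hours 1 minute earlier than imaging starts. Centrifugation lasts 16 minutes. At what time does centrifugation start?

08:05

The wash step starts at 08:21 − 121 min = 06:20.
Sample prep ends at 06:20 + 268 min = 10:48.
Sample prep starts at 10:48 − 75 min = 09:33.
The digestion step starts at 09:33 + 75 min = 10:48.
Centrifugation ends at 10:48 − 147 min = 08:21.
Centrifugation starts at 08:21 − 16 min = 08:05.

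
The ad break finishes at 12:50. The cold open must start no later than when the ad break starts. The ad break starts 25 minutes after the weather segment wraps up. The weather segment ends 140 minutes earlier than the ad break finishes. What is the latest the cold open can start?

The weather segment ends at 12:50 − 140 min = 10:30.
The ad break starts at 10:30 + 25 min = 10:55.
The cold open is bounded by the ad break, so the latest it can start is 10:55.

10:55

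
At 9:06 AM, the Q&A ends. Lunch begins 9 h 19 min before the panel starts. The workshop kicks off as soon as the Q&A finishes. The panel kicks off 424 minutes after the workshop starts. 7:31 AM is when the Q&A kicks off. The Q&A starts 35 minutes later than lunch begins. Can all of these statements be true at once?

No

The workshop starts at 9:06 AM.
The panel starts at 9:06 AM + 424 min = 4:10 PM.
Lunch starts at 4:10 PM − 559 min = 6:51 AM.
The Q&A starts at 6:51 AM + 35 min = 7:26 AM.
But the Q&A is also said to start at 7:31 AM — a 5-minute conflict.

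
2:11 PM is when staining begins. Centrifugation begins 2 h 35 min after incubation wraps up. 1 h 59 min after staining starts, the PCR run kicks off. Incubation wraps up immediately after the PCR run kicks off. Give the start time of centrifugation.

6:45 PM

The PCR run starts at 2:11 PM + 119 min = 4:10 PM.
So incubation ends at 4:10 PM.
Centrifugation starts at 4:10 PM + 155 min = 6:45 PM.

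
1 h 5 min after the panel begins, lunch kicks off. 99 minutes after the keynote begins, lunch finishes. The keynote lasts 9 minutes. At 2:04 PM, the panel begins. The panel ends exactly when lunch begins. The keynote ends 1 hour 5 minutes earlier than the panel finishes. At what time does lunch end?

Lunch starts at 2:04 PM + 65 min = 3:09 PM.
So the panel ends at 3:09 PM.
The keynote ends at 3:09 PM − 65 min = 2:04 PM.
The keynote starts at 2:04 PM − 9 min = 1:55 PM.
Lunch ends at 1:55 PM + 99 min = 3:34 PM.

3:34 PM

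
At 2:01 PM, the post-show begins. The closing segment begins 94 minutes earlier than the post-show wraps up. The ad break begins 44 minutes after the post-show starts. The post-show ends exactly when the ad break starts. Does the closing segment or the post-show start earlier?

The ad break starts at 2:01 PM + 44 min = 2:45 PM.
So the post-show ends at 2:45 PM.
The closing segment starts at 2:45 PM − 94 min = 1:11 PM.
The closing segment starts at 1:11 PM and the post-show starts at 2:01 PM, so the closing segment is first.

the closing segment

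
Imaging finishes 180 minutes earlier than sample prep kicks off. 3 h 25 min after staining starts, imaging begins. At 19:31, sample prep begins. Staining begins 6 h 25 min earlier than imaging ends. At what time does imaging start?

13:31

Imaging ends at 19:31 − 180 min = 16:31.
Staining starts at 16:31 − 385 min = 10:06.
Imaging starts at 10:06 + 205 min = 13:31.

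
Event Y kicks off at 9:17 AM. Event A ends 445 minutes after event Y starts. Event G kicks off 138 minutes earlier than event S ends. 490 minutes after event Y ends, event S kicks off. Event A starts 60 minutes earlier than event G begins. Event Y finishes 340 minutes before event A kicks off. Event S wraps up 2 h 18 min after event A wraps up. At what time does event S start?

6:12 PM

Event A ends at 9:17 AM + 445 min = 4:42 PM.
Event S ends at 4:42 PM + 138 min = 7:00 PM.
Event G starts at 7:00 PM − 138 min = 4:42 PM.
Event A starts at 4:42 PM − 60 min = 3:42 PM.
Event Y ends at 3:42 PM − 340 min = 10:02 AM.
Event S starts at 10:02 AM + 490 min = 6:12 PM.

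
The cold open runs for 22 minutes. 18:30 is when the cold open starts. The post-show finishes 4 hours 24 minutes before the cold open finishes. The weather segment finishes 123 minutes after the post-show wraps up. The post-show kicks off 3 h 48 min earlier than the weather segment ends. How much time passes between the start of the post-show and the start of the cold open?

The cold open ends at 18:30 + 22 min = 18:52.
The post-show ends at 18:52 − 264 min = 14:28.
The weather segment ends at 14:28 + 123 min = 16:31.
The post-show starts at 16:31 − 228 min = 12:43.
From 12:43 to 18:30 is 5 h 47 min.

5 h 47 min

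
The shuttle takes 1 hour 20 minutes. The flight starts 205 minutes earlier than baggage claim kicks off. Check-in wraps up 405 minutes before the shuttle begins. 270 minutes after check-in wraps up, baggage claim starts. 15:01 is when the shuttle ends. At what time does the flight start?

08:01

The shuttle starts at 15:01 − 80 min = 13:41.
Check-in ends at 13:41 − 405 min = 06:56.
Baggage claim starts at 06:56 + 270 min = 11:26.
The flight starts at 11:26 − 205 min = 08:01.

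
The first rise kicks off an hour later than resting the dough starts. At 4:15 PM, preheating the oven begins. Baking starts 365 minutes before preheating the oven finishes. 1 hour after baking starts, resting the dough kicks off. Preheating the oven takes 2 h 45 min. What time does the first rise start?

2:55 PM

Preheating the oven ends at 4:15 PM + 165 min = 7:00 PM.
Baking starts at 7:00 PM − 365 min = 12:55 PM.
Resting the dough starts at 12:55 PM + 60 min = 1:55 PM.
The first rise starts at 1:55 PM + 60 min = 2:55 PM.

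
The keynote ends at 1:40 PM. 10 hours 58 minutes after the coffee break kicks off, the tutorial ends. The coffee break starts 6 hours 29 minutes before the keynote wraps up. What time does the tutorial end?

The coffee break starts at 1:40 PM − 389 min = 7:11 AM.
The tutorial ends at 7:11 AM + 658 min = 6:09 PM.

6:09 PM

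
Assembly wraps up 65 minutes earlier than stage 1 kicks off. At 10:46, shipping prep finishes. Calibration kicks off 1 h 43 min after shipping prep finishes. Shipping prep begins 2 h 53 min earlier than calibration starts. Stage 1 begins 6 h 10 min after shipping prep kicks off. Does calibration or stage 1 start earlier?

Calibration starts at 10:46 + 103 min = 12:29.
Shipping prep starts at 12:29 − 173 min = 09:36.
Stage 1 starts at 09:36 + 370 min = 15:46.
Calibration starts at 12:29 and stage 1 starts at 15:46, so calibration is first.

calibration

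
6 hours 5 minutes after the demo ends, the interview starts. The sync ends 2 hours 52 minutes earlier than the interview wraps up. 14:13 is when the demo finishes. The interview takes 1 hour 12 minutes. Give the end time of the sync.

18:38

The interview starts at 14:13 + 365 min = 20:18.
The interview ends at 20:18 + 72 min = 21:30.
The sync ends at 21:30 − 172 min = 18:38.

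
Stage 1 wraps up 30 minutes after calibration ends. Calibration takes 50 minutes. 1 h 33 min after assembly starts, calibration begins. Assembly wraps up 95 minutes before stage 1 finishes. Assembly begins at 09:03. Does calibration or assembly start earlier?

Calibration starts at 09:03 + 93 min = 10:36.
Calibration starts at 10:36 and assembly starts at 09:03, so assembly is first.

assembly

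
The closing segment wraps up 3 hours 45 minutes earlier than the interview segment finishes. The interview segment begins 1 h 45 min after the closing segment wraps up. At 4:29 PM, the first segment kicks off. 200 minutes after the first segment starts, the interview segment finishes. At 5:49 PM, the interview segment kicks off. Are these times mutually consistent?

Yes

The interview segment ends at 4:29 PM + 200 min = 7:49 PM.
The closing segment ends at 7:49 PM − 225 min = 4:04 PM.
The interview segment starts at 4:04 PM + 105 min = 5:49 PM.
That matches the stated 5:49 PM, so the schedule is consistent.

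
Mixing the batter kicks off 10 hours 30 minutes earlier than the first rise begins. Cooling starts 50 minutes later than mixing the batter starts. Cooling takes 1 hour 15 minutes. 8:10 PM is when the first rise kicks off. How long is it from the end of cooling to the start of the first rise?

Mixing the batter starts at 8:10 PM − 630 min = 9:40 AM.
Cooling starts at 9:40 AM + 50 min = 10:30 AM.
Cooling ends at 10:30 AM + 75 min = 11:45 AM.
From 11:45 AM to 8:10 PM is 8 h 25 min.

8 h 25 min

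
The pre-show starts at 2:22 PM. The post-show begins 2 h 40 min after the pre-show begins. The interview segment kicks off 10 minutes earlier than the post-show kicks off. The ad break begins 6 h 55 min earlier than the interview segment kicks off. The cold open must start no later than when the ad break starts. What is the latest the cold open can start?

9:57 AM

The post-show starts at 2:22 PM + 160 min = 5:02 PM.
The interview segment starts at 5:02 PM − 10 min = 4:52 PM.
The ad break starts at 4:52 PM − 415 min = 9:57 AM.
The cold open is bounded by the ad break, so the latest it can start is 9:57 AM.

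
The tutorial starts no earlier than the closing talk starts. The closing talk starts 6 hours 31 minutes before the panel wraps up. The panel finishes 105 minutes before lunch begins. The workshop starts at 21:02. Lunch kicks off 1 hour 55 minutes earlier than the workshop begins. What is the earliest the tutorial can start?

10:51

Lunch starts at 21:02 − 115 min = 19:07.
The panel ends at 19:07 − 105 min = 17:22.
The closing talk starts at 17:22 − 391 min = 10:51.
The tutorial is bounded by the closing talk, so the earliest it can start is 10:51.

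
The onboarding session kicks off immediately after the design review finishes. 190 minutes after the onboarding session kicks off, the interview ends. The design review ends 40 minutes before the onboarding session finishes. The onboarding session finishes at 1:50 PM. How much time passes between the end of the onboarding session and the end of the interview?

The design review ends at 1:50 PM − 40 min = 1:10 PM.
So the onboarding session starts at 1:10 PM.
The interview ends at 1:10 PM + 190 min = 4:20 PM.
From 1:50 PM to 4:20 PM is 150 minutes.

150 minutes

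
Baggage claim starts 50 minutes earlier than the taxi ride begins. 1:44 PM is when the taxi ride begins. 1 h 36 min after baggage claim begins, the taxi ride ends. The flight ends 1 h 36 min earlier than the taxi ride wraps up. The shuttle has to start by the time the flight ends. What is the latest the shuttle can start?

Baggage claim starts at 1:44 PM − 50 min = 12:54 PM.
The taxi ride ends at 12:54 PM + 96 min = 2:30 PM.
The flight ends at 2:30 PM − 96 min = 12:54 PM.
The shuttle is bounded by the flight, so the latest it can start is 12:54 PM.

12:54 PM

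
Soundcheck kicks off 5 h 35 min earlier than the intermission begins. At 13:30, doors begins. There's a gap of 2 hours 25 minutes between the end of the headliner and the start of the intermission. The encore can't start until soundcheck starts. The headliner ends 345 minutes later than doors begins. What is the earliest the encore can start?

The headliner ends at 13:30 + 345 min = 19:15.
The intermission starts at 19:15 + 145 min = 21:40.
Soundcheck starts at 21:40 − 335 min = 16:05.
The encore is bounded by soundcheck, so the earliest it can start is 16:05.

16:05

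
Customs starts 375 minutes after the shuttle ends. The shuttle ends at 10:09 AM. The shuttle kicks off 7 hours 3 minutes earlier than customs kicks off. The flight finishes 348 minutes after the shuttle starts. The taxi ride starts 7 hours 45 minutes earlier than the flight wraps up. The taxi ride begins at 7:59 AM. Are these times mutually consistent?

No

Customs starts at 10:09 AM + 375 min = 4:24 PM.
The shuttle starts at 4:24 PM − 423 min = 9:21 AM.
The flight ends at 9:21 AM + 348 min = 3:09 PM.
The taxi ride starts at 3:09 PM − 465 min = 7:24 AM.
But the taxi ride is also said to start at 7:59 AM — a 35-minute conflict.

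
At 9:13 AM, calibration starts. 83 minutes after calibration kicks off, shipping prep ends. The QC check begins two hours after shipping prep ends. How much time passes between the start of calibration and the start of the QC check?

203 minutes

Shipping prep ends at 9:13 AM + 83 min = 10:36 AM.
The QC check starts at 10:36 AM + 120 min = 12:36 PM.
From 9:13 AM to 12:36 PM is 203 minutes.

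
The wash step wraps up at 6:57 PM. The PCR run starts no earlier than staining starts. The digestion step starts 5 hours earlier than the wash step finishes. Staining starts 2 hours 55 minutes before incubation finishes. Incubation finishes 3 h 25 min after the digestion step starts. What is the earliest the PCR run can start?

2:27 PM

The digestion step starts at 6:57 PM − 300 min = 1:57 PM.
Incubation ends at 1:57 PM + 205 min = 5:22 PM.
Staining starts at 5:22 PM − 175 min = 2:27 PM.
The PCR run is bounded by staining, so the earliest it can start is 2:27 PM.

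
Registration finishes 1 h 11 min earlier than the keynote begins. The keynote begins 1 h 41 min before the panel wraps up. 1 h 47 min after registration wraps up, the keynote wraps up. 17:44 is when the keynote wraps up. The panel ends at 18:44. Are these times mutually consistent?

The keynote starts at 18:44 − 101 min = 17:03.
Registration ends at 17:03 − 71 min = 15:52.
The keynote ends at 15:52 + 107 min = 17:39.
But the keynote is also said to end at 17:44 — a 5-minute conflict.

No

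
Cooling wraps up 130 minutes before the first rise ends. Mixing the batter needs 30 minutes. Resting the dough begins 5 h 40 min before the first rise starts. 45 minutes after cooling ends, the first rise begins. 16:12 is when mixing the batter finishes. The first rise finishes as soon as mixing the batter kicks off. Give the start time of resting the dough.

Mixing the batter starts at 16:12 − 30 min = 15:42.
So the first rise ends at 15:42.
Cooling ends at 15:42 − 130 min = 13:32.
The first rise starts at 13:32 + 45 min = 14:17.
Resting the dough starts at 14:17 − 340 min = 08:37.

08:37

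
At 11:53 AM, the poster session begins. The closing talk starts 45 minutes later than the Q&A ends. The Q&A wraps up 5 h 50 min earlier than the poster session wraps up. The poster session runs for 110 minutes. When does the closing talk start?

The poster session ends at 11:53 AM + 110 min = 1:43 PM.
The Q&A ends at 1:43 PM − 350 min = 7:53 AM.
The closing talk starts at 7:53 AM + 45 min = 8:38 AM.

8:38 AM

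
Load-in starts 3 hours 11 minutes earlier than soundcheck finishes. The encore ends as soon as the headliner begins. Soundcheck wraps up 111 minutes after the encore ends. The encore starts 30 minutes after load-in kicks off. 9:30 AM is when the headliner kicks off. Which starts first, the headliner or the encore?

The encore ends at 9:30 AM.
Soundcheck ends at 9:30 AM + 111 min = 11:21 AM.
Load-in starts at 11:21 AM − 191 min = 8:10 AM.
The encore starts at 8:10 AM + 30 min = 8:40 AM.
The headliner starts at 9:30 AM and the encore starts at 8:40 AM, so the encore is first.

the encore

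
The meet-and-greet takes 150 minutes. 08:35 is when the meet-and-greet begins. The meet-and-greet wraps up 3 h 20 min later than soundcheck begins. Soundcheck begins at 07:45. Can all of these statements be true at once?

The meet-and-greet ends at 07:45 + 200 min = 11:05.
The meet-and-greet starts at 11:05 − 150 min = 08:35.
That matches the stated 08:35, so the schedule is consistent.

Yes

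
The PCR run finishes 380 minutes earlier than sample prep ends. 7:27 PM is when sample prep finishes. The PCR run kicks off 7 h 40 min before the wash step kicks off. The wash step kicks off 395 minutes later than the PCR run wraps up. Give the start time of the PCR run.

The PCR run ends at 7:27 PM − 380 min = 1:07 PM.
The wash step starts at 1:07 PM + 395 min = 7:42 PM.
The PCR run starts at 7:42 PM − 460 min = 12:02 PM.

12:02 PM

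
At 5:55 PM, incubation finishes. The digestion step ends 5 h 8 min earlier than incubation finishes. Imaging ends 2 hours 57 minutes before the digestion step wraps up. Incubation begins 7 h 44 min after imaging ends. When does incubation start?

The digestion step ends at 5:55 PM − 308 min = 12:47 PM.
Imaging ends at 12:47 PM − 177 min = 9:50 AM.
Incubation starts at 9:50 AM + 464 min = 5:34 PM.

5:34 PM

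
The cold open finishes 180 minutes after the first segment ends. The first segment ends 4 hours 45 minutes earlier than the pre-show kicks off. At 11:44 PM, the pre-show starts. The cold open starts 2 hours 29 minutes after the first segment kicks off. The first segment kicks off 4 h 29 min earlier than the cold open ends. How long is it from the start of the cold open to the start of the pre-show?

The first segment ends at 11:44 PM − 285 min = 6:59 PM.
The cold open ends at 6:59 PM + 180 min = 9:59 PM.
The first segment starts at 9:59 PM − 269 min = 5:30 PM.
The cold open starts at 5:30 PM + 149 min = 7:59 PM.
From 7:59 PM to 11:44 PM is 225 minutes.

225 minutes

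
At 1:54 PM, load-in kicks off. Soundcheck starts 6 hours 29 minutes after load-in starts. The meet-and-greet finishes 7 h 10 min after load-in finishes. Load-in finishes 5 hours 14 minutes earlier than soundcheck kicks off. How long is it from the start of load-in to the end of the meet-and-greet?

Soundcheck starts at 1:54 PM + 389 min = 8:23 PM.
Load-in ends at 8:23 PM − 314 min = 3:09 PM.
The meet-and-greet ends at 3:09 PM + 430 min = 10:19 PM.
From 1:54 PM to 10:19 PM is 505 minutes.

505 minutes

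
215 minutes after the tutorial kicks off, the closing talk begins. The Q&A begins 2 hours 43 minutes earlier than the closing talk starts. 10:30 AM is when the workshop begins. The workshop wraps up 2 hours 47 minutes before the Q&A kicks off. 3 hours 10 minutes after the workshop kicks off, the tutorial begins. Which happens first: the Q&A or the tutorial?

The tutorial starts at 10:30 AM + 190 min = 1:40 PM.
The closing talk starts at 1:40 PM + 215 min = 5:15 PM.
The Q&A starts at 5:15 PM − 163 min = 2:32 PM.
The Q&A starts at 2:32 PM and the tutorial starts at 1:40 PM, so the tutorial is first.

the tutorial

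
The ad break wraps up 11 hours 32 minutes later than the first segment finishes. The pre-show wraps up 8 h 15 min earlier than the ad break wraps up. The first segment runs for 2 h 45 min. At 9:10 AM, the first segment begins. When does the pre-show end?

The first segment ends at 9:10 AM + 165 min = 11:55 AM.
The ad break ends at 11:55 AM + 692 min = 11:27 PM.
The pre-show ends at 11:27 PM − 495 min = 3:12 PM.

3:12 PM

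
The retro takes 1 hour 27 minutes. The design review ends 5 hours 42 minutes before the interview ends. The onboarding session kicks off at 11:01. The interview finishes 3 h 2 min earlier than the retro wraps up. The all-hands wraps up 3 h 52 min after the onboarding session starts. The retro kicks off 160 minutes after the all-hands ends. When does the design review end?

10:16

The all-hands ends at 11:01 + 232 min = 14:53.
The retro starts at 14:53 + 160 min = 17:33.
The retro ends at 17:33 + 87 min = 19:00.
The interview ends at 19:00 − 182 min = 15:58.
The design review ends at 15:58 − 342 min = 10:16.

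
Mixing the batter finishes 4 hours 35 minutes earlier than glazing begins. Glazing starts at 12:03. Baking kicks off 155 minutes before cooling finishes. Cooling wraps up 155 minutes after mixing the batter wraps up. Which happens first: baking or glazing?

Mixing the batter ends at 12:03 − 275 min = 07:28.
Cooling ends at 07:28 + 155 min = 10:03.
Baking starts at 10:03 − 155 min = 07:28.
Baking starts at 07:28 and glazing starts at 12:03, so baking is first.

baking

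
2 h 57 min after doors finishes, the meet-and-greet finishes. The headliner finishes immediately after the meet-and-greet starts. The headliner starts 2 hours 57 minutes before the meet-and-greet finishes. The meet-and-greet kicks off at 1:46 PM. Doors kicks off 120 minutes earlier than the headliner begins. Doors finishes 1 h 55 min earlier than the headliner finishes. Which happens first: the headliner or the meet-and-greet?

The headliner ends at 1:46 PM.
Doors ends at 1:46 PM − 115 min = 11:51 AM.
The meet-and-greet ends at 11:51 AM + 177 min = 2:48 PM.
The headliner starts at 2:48 PM − 177 min = 11:51 AM.
The headliner starts at 11:51 AM and the meet-and-greet starts at 1:46 PM, so the headliner is first.

the headliner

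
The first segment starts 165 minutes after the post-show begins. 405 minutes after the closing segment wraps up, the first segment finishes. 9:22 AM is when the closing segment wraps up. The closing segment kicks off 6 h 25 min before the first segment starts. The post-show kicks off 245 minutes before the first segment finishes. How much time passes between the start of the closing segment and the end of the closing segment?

1 hour

The first segment ends at 9:22 AM + 405 min = 4:07 PM.
The post-show starts at 4:07 PM − 245 min = 12:02 PM.
The first segment starts at 12:02 PM + 165 min = 2:47 PM.
The closing segment starts at 2:47 PM − 385 min = 8:22 AM.
From 8:22 AM to 9:22 AM is 1 hour.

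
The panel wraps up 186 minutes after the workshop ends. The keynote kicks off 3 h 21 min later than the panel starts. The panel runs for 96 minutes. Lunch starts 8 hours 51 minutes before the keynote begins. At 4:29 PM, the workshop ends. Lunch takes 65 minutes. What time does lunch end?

1:34 PM

The panel ends at 4:29 PM + 186 min = 7:35 PM.
The panel starts at 7:35 PM − 96 min = 5:59 PM.
The keynote starts at 5:59 PM + 201 min = 9:20 PM.
Lunch starts at 9:20 PM − 531 min = 12:29 PM.
Lunch ends at 12:29 PM + 65 min = 1:34 PM.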